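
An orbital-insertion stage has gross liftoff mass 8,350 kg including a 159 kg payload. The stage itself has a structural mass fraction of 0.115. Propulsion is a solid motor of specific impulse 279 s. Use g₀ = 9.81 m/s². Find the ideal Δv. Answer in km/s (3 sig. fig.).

Δv ≈ 5.55 km/s

Stage wet mass = m₀ − payload = 8,350 − 159 = 8,191 kg.
Stage dry mass = ε × stage wet mass = 0.115 × 8,191 = 941.965 kg.
Burnout mass m_f = stage dry + payload = 941.965 + 159 = 1,100.965 kg.
v_e = Isp · g₀ = 279 × 9.81 = 2737.0 m/s.
Δv = v_e · ln(8,350/1,100.965) = 2737.0 × ln(7.584) = 2737.0 × 2.0261 ≈ 5545 m/s.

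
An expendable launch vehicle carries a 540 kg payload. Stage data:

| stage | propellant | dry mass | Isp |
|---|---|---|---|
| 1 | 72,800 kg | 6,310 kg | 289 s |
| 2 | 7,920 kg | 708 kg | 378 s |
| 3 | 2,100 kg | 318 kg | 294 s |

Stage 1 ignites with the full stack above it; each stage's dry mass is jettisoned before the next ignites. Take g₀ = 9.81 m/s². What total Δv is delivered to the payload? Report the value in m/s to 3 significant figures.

Ignition mass of stage 1 = 72,800+6,310 + 7,920+708 + 2,100+318 + 540 = 90,696 kg.
Stage 1: m₀ = 90,696 kg, m_f = 90,696 − 72,800 = 17,896 kg; Δv = 289×9.81×ln(5.068) = 2835.1×1.6229 ≈ 4601 m/s.
Stage 2: m₀ = 11,586 kg, m_f = 11,586 − 7,920 = 3,666 kg; Δv = 378×9.81×ln(3.16) = 3708.2×1.1507 ≈ 4267 m/s.
Stage 3: m₀ = 2,958 kg, m_f = 2,958 − 2,100 = 858 kg; Δv = 294×9.81×ln(3.448) = 2884.1×1.2377 ≈ 3570 m/s.
Total Δv = 4601 + 4267 + 3570 = 12438 m/s.

Δv ≈ 12400 m/s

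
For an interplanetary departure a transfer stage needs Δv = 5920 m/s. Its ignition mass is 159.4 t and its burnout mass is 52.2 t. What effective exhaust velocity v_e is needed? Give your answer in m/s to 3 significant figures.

ln(m₀/m_f) = ln(159400/52200) = ln(3.054) = 1.1163.
v_e = Δv / ln(m₀/m_f) = 5920 / 1.1163 = 5303.1 m/s.

v_e ≈ 5300 m/s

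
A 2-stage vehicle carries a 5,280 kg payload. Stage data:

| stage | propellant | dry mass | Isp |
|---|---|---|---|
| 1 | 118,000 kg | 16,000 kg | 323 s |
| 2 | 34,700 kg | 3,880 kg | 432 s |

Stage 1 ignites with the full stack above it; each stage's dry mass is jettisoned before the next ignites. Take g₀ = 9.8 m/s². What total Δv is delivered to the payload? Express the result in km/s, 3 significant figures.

Ignition mass of stage 1 = 118,000+16,000 + 34,700+3,880 + 5,280 = 177,860 kg.
Stage 1: m₀ = 177,860 kg, m_f = 177,860 − 118,000 = 59,860 kg; Δv = 323×9.8×ln(2.971) = 3165.4×1.0890 ≈ 3447 m/s.
Stage 2: m₀ = 43,860 kg, m_f = 43,860 − 34,700 = 9,160 kg; Δv = 432×9.8×ln(4.788) = 4233.6×1.5662 ≈ 6630 m/s.
Total Δv = 3447 + 6630 = 10077 m/s.

Δv ≈ 10.1 km/s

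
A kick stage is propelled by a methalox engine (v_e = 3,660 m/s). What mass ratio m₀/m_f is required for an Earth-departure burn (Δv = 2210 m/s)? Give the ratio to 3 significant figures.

mass ratio ≈ 1.83

m₀/m_f = exp(Δv / v_e) = exp(2210 / 3660.0) = exp(0.6038) = 1.8291.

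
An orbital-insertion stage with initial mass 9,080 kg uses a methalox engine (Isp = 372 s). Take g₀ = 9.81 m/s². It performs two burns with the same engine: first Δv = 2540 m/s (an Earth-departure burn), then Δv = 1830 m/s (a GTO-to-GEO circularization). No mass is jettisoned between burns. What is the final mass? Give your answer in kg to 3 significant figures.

final mass ≈ 2740 kg

v_e = Isp · g₀ = 372 × 9.81 = 3649.3 m/s.
After the first burn: m = 9080 × exp(−2540/3649.3) = 9080 × 0.49857 = 4,527.02 kg.
After the second burn: m = 4,527.02 × exp(−1830/3649.3) = 4,527.02 × 0.60564 = 2,741.74 kg.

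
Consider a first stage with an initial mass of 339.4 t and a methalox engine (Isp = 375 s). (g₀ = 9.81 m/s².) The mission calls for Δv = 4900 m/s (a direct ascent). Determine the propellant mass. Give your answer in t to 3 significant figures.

propellant mass ≈ 250 t

v_e = Isp · g₀ = 375 × 9.81 = 3678.8 m/s.
m₀/m_f = exp(Δv / v_e) = exp(4900 / 3678.8) = exp(1.3320) = 3.7885.
m_f = 339.4 / 3.7885 = 89.5869 t, so propellant = m₀ − m_f = 339.4 − 89.5869 = 249.8131 t.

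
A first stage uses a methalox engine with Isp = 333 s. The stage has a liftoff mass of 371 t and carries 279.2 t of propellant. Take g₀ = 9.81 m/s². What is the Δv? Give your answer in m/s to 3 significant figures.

v_e = Isp · g₀ = 333 × 9.81 = 3266.7 m/s.
m_f = m₀ − m_prop = 371 − 279.2 = 91.8 t.
By the Tsiolkovsky rocket equation, Δv = v_e · ln(m₀/m_f) = 3266.7 × ln(4.041) = 3266.7 × 1.3966 ≈ 4562.3 m/s.

Δv ≈ 4560 m/s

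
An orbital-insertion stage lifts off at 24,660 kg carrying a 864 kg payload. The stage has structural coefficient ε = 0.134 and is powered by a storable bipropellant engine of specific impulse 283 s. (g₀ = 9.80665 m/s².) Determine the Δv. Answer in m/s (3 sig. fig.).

Stage wet mass = m₀ − payload = 24,660 − 864 = 23,796 kg.
Stage dry mass = ε × stage wet mass = 0.134 × 23,796 = 3,188.66 kg.
Burnout mass m_f = stage dry + payload = 3,188.66 + 864 = 4,052.66 kg.
v_e = Isp · g₀ = 283 × 9.80665 = 2775.3 m/s.
By the Tsiolkovsky rocket equation, Δv = v_e · ln(24,660/4,052.66) = 2775.3 × ln(6.085) = 2775.3 × 1.8058 ≈ 5012 m/s.

Δv ≈ 5010 m/s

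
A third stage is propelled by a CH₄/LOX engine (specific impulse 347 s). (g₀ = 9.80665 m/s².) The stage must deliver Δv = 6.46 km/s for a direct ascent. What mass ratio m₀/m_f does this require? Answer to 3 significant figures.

v_e = Isp · g₀ = 347 × 9.80665 = 3402.9 m/s.
m₀/m_f = exp(Δv / v_e) = exp(6460 / 3402.9) = exp(1.8984) = 6.6750.

mass ratio ≈ 6.68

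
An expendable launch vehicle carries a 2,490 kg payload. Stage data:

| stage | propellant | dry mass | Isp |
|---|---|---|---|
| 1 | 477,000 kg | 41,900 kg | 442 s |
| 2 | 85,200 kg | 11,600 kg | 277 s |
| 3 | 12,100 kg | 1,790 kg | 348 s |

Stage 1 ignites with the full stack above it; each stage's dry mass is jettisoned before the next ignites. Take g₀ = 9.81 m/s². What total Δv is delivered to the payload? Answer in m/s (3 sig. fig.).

Ignition mass of stage 1 = 477,000+41,900 + 85,200+11,600 + 12,100+1,790 + 2,490 = 632,080 kg.
Stage 1: m₀ = 632,080 kg, m_f = 632,080 − 477,000 = 155,080 kg; Δv = 442×9.81×ln(4.076) = 4336.0×1.4051 ≈ 6092 m/s.
Stage 2: m₀ = 113,180 kg, m_f = 113,180 − 85,200 = 27,980 kg; Δv = 277×9.81×ln(4.045) = 2717.4×1.3975 ≈ 3797 m/s.
Stage 3: m₀ = 16,380 kg, m_f = 16,380 − 12,100 = 4,280 kg; Δv = 348×9.81×ln(3.827) = 3413.9×1.3421 ≈ 4582 m/s.
Total Δv = 6092 + 3797 + 4582 = 14471 m/s.

Δv ≈ 14500 m/s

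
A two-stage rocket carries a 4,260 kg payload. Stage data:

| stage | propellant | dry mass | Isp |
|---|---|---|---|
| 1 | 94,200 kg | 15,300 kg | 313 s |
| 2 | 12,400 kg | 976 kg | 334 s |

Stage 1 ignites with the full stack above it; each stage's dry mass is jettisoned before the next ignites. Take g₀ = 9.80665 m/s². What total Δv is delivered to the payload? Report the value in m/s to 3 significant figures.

Δv ≈ 8120 m/s

Ignition mass of stage 1 = 94,200+15,300 + 12,400+976 + 4,260 = 127,136 kg.
Stage 1: m₀ = 127,136 kg, m_f = 127,136 − 94,200 = 32,936 kg; Δv = 313×9.80665×ln(3.86) = 3069.5×1.3507 ≈ 4146 m/s.
Stage 2: m₀ = 17,636 kg, m_f = 17,636 − 12,400 = 5,236 kg; Δv = 334×9.80665×ln(3.368) = 3275.4×1.2144 ≈ 3978 m/s.
Total Δv = 4146 + 3978 = 8124 m/s.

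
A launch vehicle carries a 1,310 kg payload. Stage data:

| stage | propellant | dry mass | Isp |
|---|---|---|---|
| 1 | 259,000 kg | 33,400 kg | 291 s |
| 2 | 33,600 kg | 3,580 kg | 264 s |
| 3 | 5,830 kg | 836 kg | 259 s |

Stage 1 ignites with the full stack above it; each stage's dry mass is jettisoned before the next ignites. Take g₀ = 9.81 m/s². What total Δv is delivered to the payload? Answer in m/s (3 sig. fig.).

Ignition mass of stage 1 = 259,000+33,400 + 33,600+3,580 + 5,830+836 + 1,310 = 337,556 kg.
Stage 1: m₀ = 337,556 kg, m_f = 337,556 − 259,000 = 78,556 kg; Δv = 291×9.81×ln(4.297) = 2854.7×1.4579 ≈ 4162 m/s.
Stage 2: m₀ = 45,156 kg, m_f = 45,156 − 33,600 = 11,556 kg; Δv = 264×9.81×ln(3.908) = 2589.8×1.3629 ≈ 3530 m/s.
Stage 3: m₀ = 7,976 kg, m_f = 7,976 − 5,830 = 2,146 kg; Δv = 259×9.81×ln(3.717) = 2540.8×1.3128 ≈ 3336 m/s.
Total Δv = 4162 + 3530 + 3336 = 11028 m/s.

Δv ≈ 11000 m/s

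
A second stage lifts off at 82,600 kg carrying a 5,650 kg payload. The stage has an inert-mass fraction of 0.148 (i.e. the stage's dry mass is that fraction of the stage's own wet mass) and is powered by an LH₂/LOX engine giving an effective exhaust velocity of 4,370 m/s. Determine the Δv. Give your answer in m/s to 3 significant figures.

Stage wet mass = m₀ − payload = 82,600 − 5,650 = 76,950 kg.
Stage dry mass = ε × stage wet mass = 0.148 × 76,950 = 11,388.6 kg.
Burnout mass m_f = stage dry + payload = 11,388.6 + 5,650 = 17,038.6 kg.
By the Tsiolkovsky rocket equation, Δv = v_e · ln(82,600/17,038.6) = 4370.0 × ln(4.848) = 4370.0 × 1.5785 ≈ 6898 m/s.

Δv ≈ 6900 m/s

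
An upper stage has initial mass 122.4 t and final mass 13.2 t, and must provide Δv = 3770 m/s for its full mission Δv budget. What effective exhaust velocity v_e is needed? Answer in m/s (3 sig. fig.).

v_e ≈ 1690 m/s

ln(m₀/m_f) = ln(122400/13200) = ln(9.273) = 2.2271.
Rocket equation: v_e = Δv / ln(m₀/m_f) = 3770 / 2.2271 = 1692.8 m/s.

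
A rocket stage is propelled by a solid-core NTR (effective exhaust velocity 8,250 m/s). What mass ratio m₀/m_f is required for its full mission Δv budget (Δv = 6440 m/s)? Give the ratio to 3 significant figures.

m₀/m_f = exp(Δv / v_e) = exp(6440 / 8250.0) = exp(0.7806) = 2.1828.

mass ratio ≈ 2.18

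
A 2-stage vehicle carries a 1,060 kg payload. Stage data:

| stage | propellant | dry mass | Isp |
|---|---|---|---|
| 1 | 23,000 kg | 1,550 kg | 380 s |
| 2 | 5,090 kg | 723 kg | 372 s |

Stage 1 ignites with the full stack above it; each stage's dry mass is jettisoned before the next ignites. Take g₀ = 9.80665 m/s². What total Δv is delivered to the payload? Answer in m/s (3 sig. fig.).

Δv ≈ 9830 m/s

Ignition mass of stage 1 = 23,000+1,550 + 5,090+723 + 1,060 = 31,423 kg.
Stage 1: m₀ = 31,423 kg, m_f = 31,423 − 23,000 = 8,423 kg; Δv = 380×9.80665×ln(3.731) = 3726.5×1.3166 ≈ 4906 m/s.
Stage 2: m₀ = 6,873 kg, m_f = 6,873 − 5,090 = 1,783 kg; Δv = 372×9.80665×ln(3.855) = 3648.1×1.3493 ≈ 4922 m/s.
Total Δv = 4906 + 4922 = 9828 m/s.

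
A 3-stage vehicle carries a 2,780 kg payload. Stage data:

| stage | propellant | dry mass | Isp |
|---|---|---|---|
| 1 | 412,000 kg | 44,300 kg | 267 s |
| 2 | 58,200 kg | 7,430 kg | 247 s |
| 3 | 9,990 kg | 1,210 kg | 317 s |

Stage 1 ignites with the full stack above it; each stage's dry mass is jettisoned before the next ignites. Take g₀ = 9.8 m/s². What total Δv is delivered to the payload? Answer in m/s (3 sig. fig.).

Ignition mass of stage 1 = 412,000+44,300 + 58,200+7,430 + 9,990+1,210 + 2,780 = 535,910 kg.
Stage 1: m₀ = 535,910 kg, m_f = 535,910 − 412,000 = 123,910 kg; Δv = 267×9.8×ln(4.325) = 2616.6×1.4644 ≈ 3832 m/s.
Stage 2: m₀ = 79,610 kg, m_f = 79,610 − 58,200 = 21,410 kg; Δv = 247×9.8×ln(3.718) = 2420.6×1.3133 ≈ 3179 m/s.
Stage 3: m₀ = 13,980 kg, m_f = 13,980 − 9,990 = 3,990 kg; Δv = 317×9.8×ln(3.504) = 3106.6×1.2538 ≈ 3895 m/s.
Total Δv = 3832 + 3179 + 3895 = 10906 m/s.

Δv ≈ 10900 m/s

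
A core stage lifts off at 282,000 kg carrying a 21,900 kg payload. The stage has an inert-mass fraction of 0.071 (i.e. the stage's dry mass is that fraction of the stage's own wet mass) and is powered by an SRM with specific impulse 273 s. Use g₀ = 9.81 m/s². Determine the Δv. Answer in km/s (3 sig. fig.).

Stage wet mass = m₀ − payload = 282,000 − 21,900 = 260,100 kg.
Stage dry mass = ε × stage wet mass = 0.071 × 260,100 = 18,467.1 kg.
Burnout mass m_f = stage dry + payload = 18,467.1 + 21,900 = 40,367.1 kg.
v_e = Isp · g₀ = 273 × 9.81 = 2678.1 m/s.
Δv = v_e · ln(282,000/40,367.1) = 2678.1 × ln(6.986) = 2678.1 × 1.9439 ≈ 5206 m/s.

Δv ≈ 5.21 km/s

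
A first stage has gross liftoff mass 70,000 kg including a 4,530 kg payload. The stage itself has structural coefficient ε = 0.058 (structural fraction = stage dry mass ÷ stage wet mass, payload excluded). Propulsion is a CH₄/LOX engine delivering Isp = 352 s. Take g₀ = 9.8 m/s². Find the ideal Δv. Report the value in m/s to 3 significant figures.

Stage wet mass = m₀ − payload = 70,000 − 4,530 = 65,470 kg.
Stage dry mass = ε × stage wet mass = 0.058 × 65,470 = 3,797.26 kg.
Burnout mass m_f = stage dry + payload = 3,797.26 + 4,530 = 8,327.26 kg.
v_e = Isp · g₀ = 352 × 9.8 = 3449.6 m/s.
Rocket equation: Δv = v_e · ln(70,000/8,327.26) = 3449.6 × ln(8.406) = 3449.6 × 2.1290 ≈ 7344 m/s.

Δv ≈ 7340 m/s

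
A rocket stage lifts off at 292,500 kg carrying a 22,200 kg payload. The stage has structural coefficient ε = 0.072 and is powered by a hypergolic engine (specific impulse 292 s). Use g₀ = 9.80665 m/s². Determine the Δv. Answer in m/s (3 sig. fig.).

Δv ≈ 5580 m/s

Stage wet mass = m₀ − payload = 292,500 − 22,200 = 270,300 kg.
Stage dry mass = ε × stage wet mass = 0.072 × 270,300 = 19,461.6 kg.
Burnout mass m_f = stage dry + payload = 19,461.6 + 22,200 = 41,661.6 kg.
v_e = Isp · g₀ = 292 × 9.80665 = 2863.5 m/s.
By the Tsiolkovsky rocket equation, Δv = v_e · ln(292,500/41,661.6) = 2863.5 × ln(7.021) = 2863.5 × 1.9489 ≈ 5581 m/s.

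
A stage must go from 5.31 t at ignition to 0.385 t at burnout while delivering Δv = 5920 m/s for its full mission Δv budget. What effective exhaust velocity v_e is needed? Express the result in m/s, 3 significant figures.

ln(m₀/m_f) = ln(5310/385) = ln(13.79) = 2.6241.
Using Δv = v_e ln(m₀/m_f): v_e = Δv / ln(m₀/m_f) = 5920 / 2.6241 = 2256.0 m/s.

v_e ≈ 2260 m/s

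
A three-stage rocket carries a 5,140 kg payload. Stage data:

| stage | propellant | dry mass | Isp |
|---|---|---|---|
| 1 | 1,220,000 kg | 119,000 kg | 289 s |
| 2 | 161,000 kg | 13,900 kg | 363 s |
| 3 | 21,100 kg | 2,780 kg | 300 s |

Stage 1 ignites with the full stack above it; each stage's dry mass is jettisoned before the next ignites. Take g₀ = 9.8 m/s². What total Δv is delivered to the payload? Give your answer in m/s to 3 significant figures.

Ignition mass of stage 1 = 1,220,000+119,000 + 161,000+13,900 + 21,100+2,780 + 5,140 = 1,542,920 kg.
Stage 1: m₀ = 1,542,920 kg, m_f = 1,542,920 − 1,220,000 = 322,920 kg; Δv = 289×9.8×ln(4.778) = 2832.2×1.5640 ≈ 4430 m/s.
Stage 2: m₀ = 203,920 kg, m_f = 203,920 − 161,000 = 42,920 kg; Δv = 363×9.8×ln(4.751) = 3557.4×1.5584 ≈ 5544 m/s.
Stage 3: m₀ = 29,020 kg, m_f = 29,020 − 21,100 = 7,920 kg; Δv = 300×9.8×ln(3.664) = 2940.0×1.2986 ≈ 3818 m/s.
Total Δv = 4430 + 5544 + 3818 = 13792 m/s.

Δv ≈ 13800 m/s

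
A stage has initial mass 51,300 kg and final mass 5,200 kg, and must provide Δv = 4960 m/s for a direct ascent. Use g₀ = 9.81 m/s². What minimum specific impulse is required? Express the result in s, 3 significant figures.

ln(m₀/m_f) = ln(51300/5200) = ln(9.865) = 2.2890.
v_e = Δv / ln(m₀/m_f) = 4960 / 2.2890 = 2166.9 m/s.
Isp = v_e / g₀ = 2166.9 / 9.81 = 220.9 s.

Isp ≈ 221 s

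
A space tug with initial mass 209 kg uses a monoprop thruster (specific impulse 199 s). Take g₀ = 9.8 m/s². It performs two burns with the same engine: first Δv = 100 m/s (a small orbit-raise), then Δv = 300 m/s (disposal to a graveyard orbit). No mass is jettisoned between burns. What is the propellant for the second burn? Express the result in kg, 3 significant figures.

propellant for the second burn ≈ 28.3 kg

v_e = Isp · g₀ = 199 × 9.8 = 1950.2 m/s.
After the first burn: m = 209 × exp(−100/1950.2) = 209 × 0.95002 = 198.554 kg.
After the second burn: m = 198.554 × exp(−300/1950.2) = 198.554 × 0.85742 = 170.244 kg.
Second-burn propellant = 198.554 − 170.244 = 28.31 kg.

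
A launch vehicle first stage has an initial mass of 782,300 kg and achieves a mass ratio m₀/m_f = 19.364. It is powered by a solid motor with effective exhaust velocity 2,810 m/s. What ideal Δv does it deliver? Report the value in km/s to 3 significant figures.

By the Tsiolkovsky rocket equation, Δv = v_e · ln(19.364) = 2810.0 × 2.9634 ≈ 8327.2 m/s.

Δv ≈ 8.33 km/s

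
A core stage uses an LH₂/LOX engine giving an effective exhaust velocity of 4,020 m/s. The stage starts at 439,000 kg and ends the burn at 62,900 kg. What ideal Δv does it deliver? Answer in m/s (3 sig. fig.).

Δv ≈ 7810 m/s

By the Tsiolkovsky rocket equation, Δv = v_e · ln(m₀/m_f) = 4020.0 × ln(6.979) = 4020.0 × 1.9430 ≈ 7810.7 m/s.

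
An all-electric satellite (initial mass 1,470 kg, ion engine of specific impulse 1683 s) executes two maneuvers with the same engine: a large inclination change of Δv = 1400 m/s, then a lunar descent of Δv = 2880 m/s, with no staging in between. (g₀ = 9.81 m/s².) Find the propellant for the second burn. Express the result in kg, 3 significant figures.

v_e = Isp · g₀ = 1683 × 9.81 = 16510.2 m/s.
After the first burn: m = 1470 × exp(−1400/16510.2) = 1470 × 0.91870 = 1,350.49 kg.
After the second burn: m = 1,350.49 × exp(−2880/16510.2) = 1,350.49 × 0.83993 = 1,134.32 kg.
Second-burn propellant = 1,350.49 − 1,134.32 = 216.17 kg.

propellant for the second burn ≈ 216 kg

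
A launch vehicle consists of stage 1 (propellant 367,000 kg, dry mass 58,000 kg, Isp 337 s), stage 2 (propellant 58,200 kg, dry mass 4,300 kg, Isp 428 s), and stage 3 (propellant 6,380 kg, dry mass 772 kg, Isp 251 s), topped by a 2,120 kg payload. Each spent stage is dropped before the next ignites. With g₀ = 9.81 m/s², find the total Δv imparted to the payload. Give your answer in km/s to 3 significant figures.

Ignition mass of stage 1 = 367,000+58,000 + 58,200+4,300 + 6,380+772 + 2,120 = 496,772 kg.
Stage 1: m₀ = 496,772 kg, m_f = 496,772 − 367,000 = 129,772 kg; Δv = 337×9.81×ln(3.828) = 3306.0×1.3424 ≈ 4438 m/s.
Stage 2: m₀ = 71,772 kg, m_f = 71,772 − 58,200 = 13,572 kg; Δv = 428×9.81×ln(5.288) = 4198.7×1.6655 ≈ 6993 m/s.
Stage 3: m₀ = 9,272 kg, m_f = 9,272 − 6,380 = 2,892 kg; Δv = 251×9.81×ln(3.206) = 2462.3×1.1651 ≈ 2869 m/s.
Total Δv = 4438 + 6993 + 2869 = 14300 m/s.

Δv ≈ 14.3 km/s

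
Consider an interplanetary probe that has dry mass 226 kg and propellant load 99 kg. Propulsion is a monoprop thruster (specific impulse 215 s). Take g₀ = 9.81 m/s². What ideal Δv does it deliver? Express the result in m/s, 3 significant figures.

v_e = Isp · g₀ = 215 × 9.81 = 2109.2 m/s.
m₀ = m_dry + m_prop = 226 + 99 = 325 kg.
From the ideal rocket equation, Δv = v_e · ln(m₀/m_f) = 2109.2 × ln(1.438) = 2109.2 × 0.3633 ≈ 766.2 m/s.

Δv ≈ 766 m/s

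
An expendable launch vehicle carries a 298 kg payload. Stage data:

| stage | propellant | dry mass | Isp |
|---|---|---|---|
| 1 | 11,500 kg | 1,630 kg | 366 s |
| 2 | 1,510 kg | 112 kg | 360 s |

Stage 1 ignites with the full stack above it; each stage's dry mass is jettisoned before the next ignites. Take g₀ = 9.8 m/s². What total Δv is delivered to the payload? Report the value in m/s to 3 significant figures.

Δv ≈ 10600 m/s

Ignition mass of stage 1 = 11,500+1,630 + 1,510+112 + 298 = 15,050 kg.
Stage 1: m₀ = 15,050 kg, m_f = 15,050 − 11,500 = 3,550 kg; Δv = 366×9.8×ln(4.239) = 3586.8×1.4444 ≈ 5181 m/s.
Stage 2: m₀ = 1,920 kg, m_f = 1,920 − 1,510 = 410 kg; Δv = 360×9.8×ln(4.683) = 3528.0×1.5439 ≈ 5447 m/s.
Total Δv = 5181 + 5447 = 10628 m/s.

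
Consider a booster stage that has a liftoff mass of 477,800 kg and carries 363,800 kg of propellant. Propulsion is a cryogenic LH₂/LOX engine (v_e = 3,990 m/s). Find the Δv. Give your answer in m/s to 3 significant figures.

Δv ≈ 5720 m/s

m_f = m₀ − m_prop = 477,800 − 363,800 = 114,000 kg.
By the Tsiolkovsky rocket equation, Δv = v_e · ln(m₀/m_f) = 3990.0 × ln(4.191) = 3990.0 × 1.4330 ≈ 5717.6 m/s.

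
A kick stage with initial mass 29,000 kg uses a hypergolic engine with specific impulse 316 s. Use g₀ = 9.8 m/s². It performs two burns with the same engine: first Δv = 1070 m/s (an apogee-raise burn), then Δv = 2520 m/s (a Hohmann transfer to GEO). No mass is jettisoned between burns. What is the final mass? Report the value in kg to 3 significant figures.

v_e = Isp · g₀ = 316 × 9.8 = 3096.8 m/s.
After the first burn: m = 29000 × exp(−1070/3096.8) = 29000 × 0.70785 = 20,527.7 kg.
After the second burn: m = 20,527.7 × exp(−2520/3096.8) = 20,527.7 × 0.44320 = 9,097.88 kg.

final mass ≈ 9100 kg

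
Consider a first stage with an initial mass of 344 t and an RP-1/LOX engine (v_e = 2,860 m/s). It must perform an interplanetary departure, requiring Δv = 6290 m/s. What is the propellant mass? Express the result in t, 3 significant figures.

propellant mass ≈ 306 t

Rocket equation: m₀/m_f = exp(Δv / v_e) = exp(6290 / 2860.0) = exp(2.1993) = 9.0187.
m_f = 344 / 9.0187 = 38.143 t, so propellant = m₀ − m_f = 344 − 38.143 = 305.857 t.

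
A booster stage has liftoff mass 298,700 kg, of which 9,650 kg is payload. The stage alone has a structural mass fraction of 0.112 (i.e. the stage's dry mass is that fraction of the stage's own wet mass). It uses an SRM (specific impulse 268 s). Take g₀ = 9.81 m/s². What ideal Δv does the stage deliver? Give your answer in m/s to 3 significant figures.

Δv ≈ 5160 m/s

Stage wet mass = m₀ − payload = 298,700 − 9,650 = 289,050 kg.
Stage dry mass = ε × stage wet mass = 0.112 × 289,050 = 32,373.6 kg.
Burnout mass m_f = stage dry + payload = 32,373.6 + 9,650 = 42,023.6 kg.
v_e = Isp · g₀ = 268 × 9.81 = 2629.1 m/s.
Using Δv = v_e ln(m₀/m_f): Δv = v_e · ln(298,700/42,023.6) = 2629.1 × ln(7.108) = 2629.1 × 1.9612 ≈ 5156 m/s.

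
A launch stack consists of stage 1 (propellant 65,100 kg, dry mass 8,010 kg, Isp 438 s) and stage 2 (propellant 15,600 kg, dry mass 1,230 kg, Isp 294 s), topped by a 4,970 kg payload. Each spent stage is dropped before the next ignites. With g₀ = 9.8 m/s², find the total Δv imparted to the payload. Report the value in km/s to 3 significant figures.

Ignition mass of stage 1 = 65,100+8,010 + 15,600+1,230 + 4,970 = 94,910 kg.
Stage 1: m₀ = 94,910 kg, m_f = 94,910 − 65,100 = 29,810 kg; Δv = 438×9.8×ln(3.184) = 4292.4×1.1581 ≈ 4971 m/s.
Stage 2: m₀ = 21,800 kg, m_f = 21,800 − 15,600 = 6,200 kg; Δv = 294×9.8×ln(3.516) = 2881.2×1.2574 ≈ 3623 m/s.
Total Δv = 4971 + 3623 = 8594 m/s.

Δv ≈ 8.59 km/s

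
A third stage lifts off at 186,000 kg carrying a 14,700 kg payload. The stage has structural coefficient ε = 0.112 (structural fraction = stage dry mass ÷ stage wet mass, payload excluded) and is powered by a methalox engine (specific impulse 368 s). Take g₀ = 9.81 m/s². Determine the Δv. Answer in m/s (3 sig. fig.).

Δv ≈ 6150 m/s

Stage wet mass = m₀ − payload = 186,000 − 14,700 = 171,300 kg.
Stage dry mass = ε × stage wet mass = 0.112 × 171,300 = 19,185.6 kg.
Burnout mass m_f = stage dry + payload = 19,185.6 + 14,700 = 33,885.6 kg.
v_e = Isp · g₀ = 368 × 9.81 = 3610.1 m/s.
By the Tsiolkovsky rocket equation, Δv = v_e · ln(186,000/33,885.6) = 3610.1 × ln(5.489) = 3610.1 × 1.7028 ≈ 6147 m/s.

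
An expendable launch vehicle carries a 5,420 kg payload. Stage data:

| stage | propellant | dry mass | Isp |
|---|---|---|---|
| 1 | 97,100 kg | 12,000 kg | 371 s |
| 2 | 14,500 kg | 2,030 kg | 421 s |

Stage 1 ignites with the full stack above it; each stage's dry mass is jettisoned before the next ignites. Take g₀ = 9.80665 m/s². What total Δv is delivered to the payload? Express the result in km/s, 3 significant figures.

Δv ≈ 9.38 km/s

Ignition mass of stage 1 = 97,100+12,000 + 14,500+2,030 + 5,420 = 131,050 kg.
Stage 1: m₀ = 131,050 kg, m_f = 131,050 − 97,100 = 33,950 kg; Δv = 371×9.80665×ln(3.86) = 3638.3×1.3507 ≈ 4914 m/s.
Stage 2: m₀ = 21,950 kg, m_f = 21,950 − 14,500 = 7,450 kg; Δv = 421×9.80665×ln(2.946) = 4128.6×1.0806 ≈ 4461 m/s.
Total Δv = 4914 + 4461 = 9375 m/s.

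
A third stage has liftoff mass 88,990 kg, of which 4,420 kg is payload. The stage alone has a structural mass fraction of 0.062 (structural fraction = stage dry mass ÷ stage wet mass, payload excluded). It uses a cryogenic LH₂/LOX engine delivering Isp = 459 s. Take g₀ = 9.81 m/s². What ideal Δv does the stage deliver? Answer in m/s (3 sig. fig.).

Stage wet mass = m₀ − payload = 88,990 − 4,420 = 84,570 kg.
Stage dry mass = ε × stage wet mass = 0.062 × 84,570 = 5,243.34 kg.
Burnout mass m_f = stage dry + payload = 5,243.34 + 4,420 = 9,663.34 kg.
v_e = Isp · g₀ = 459 × 9.81 = 4502.8 m/s.
By the Tsiolkovsky rocket equation, Δv = v_e · ln(88,990/9,663.34) = 4502.8 × ln(9.209) = 4502.8 × 2.2202 ≈ 9997 m/s.

Δv ≈ 10000 m/s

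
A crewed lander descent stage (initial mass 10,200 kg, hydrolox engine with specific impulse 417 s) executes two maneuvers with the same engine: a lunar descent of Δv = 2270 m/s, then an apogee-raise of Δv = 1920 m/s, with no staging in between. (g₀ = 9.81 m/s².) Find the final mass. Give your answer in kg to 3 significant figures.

final mass ≈ 3660 kg

v_e = Isp · g₀ = 417 × 9.81 = 4090.8 m/s.
After the first burn: m = 10200 × exp(−2270/4090.8) = 10200 × 0.57413 = 5,856.13 kg.
After the second burn: m = 5,856.13 × exp(−1920/4090.8) = 5,856.13 × 0.62541 = 3,662.48 kg.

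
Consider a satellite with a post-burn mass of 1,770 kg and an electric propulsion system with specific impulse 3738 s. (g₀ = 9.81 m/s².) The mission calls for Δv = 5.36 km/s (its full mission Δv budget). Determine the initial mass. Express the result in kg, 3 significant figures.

initial mass ≈ 2050 kg

v_e = Isp · g₀ = 3738 × 9.81 = 36669.8 m/s.
Rocket equation: m₀/m_f = exp(Δv / v_e) = exp(5360 / 36669.8) = exp(0.1462) = 1.1574.
m₀ = m_f × 1.1574 = 1,770 × 1.1574 = 2,048.6 kg.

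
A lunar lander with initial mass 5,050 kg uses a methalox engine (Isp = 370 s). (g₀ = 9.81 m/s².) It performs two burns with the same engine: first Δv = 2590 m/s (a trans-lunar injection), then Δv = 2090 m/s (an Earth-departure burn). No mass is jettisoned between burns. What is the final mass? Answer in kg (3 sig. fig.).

v_e = Isp · g₀ = 370 × 9.81 = 3629.7 m/s.
After the first burn: m = 5050 × exp(−2590/3629.7) = 5050 × 0.48990 = 2,474 kg.
After the second burn: m = 2,474 × exp(−2090/3629.7) = 2,474 × 0.56225 = 1,391.01 kg.

final mass ≈ 1390 kg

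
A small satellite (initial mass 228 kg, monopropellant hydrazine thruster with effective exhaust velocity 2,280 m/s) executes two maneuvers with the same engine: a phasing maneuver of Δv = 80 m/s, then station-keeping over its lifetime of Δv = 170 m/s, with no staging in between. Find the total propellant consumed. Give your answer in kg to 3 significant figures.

total propellant consumed ≈ 23.7 kg

After the first burn: m = 228 × exp(−80/2280.0) = 228 × 0.96552 = 220.139 kg.
After the second burn: m = 220.139 × exp(−170/2280.0) = 220.139 × 0.92815 = 204.322 kg.
Total propellant = m₀ − m_final = 228 − 204.322 = 23.678 kg.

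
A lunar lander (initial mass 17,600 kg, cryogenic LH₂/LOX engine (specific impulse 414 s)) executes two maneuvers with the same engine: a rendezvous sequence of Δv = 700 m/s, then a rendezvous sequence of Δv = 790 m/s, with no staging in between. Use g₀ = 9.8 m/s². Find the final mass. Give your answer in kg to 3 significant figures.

final mass ≈ 12200 kg

v_e = Isp · g₀ = 414 × 9.8 = 4057.2 m/s.
After the first burn: m = 17600 × exp(−700/4057.2) = 17600 × 0.84153 = 14,810.9 kg.
After the second burn: m = 14,810.9 × exp(−790/4057.2) = 14,810.9 × 0.82307 = 12,190.4 kg.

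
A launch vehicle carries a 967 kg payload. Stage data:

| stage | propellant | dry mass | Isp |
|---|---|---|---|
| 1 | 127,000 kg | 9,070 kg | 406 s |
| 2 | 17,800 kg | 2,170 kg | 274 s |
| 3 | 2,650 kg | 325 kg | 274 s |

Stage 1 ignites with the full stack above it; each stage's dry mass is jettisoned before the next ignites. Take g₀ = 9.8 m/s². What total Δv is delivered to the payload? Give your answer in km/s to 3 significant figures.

Ignition mass of stage 1 = 127,000+9,070 + 17,800+2,170 + 2,650+325 + 967 = 159,982 kg.
Stage 1: m₀ = 159,982 kg, m_f = 159,982 − 127,000 = 32,982 kg; Δv = 406×9.8×ln(4.851) = 3978.8×1.5791 ≈ 6283 m/s.
Stage 2: m₀ = 23,912 kg, m_f = 23,912 − 17,800 = 6,112 kg; Δv = 274×9.8×ln(3.912) = 2685.2×1.3641 ≈ 3663 m/s.
Stage 3: m₀ = 3,942 kg, m_f = 3,942 − 2,650 = 1,292 kg; Δv = 274×9.8×ln(3.051) = 2685.2×1.1155 ≈ 2995 m/s.
Total Δv = 6283 + 3663 + 2995 = 12941 m/s.

Δv ≈ 12.9 km/s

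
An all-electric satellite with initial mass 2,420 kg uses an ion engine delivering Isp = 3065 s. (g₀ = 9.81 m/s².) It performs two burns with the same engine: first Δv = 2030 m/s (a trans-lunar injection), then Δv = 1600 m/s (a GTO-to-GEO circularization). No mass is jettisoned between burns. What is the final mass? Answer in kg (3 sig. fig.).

final mass ≈ 2140 kg

v_e = Isp · g₀ = 3065 × 9.81 = 30067.7 m/s.
After the first burn: m = 2420 × exp(−2030/30067.7) = 2420 × 0.93471 = 2,262 kg.
After the second burn: m = 2,262 × exp(−1600/30067.7) = 2,262 × 0.94818 = 2,144.78 kg.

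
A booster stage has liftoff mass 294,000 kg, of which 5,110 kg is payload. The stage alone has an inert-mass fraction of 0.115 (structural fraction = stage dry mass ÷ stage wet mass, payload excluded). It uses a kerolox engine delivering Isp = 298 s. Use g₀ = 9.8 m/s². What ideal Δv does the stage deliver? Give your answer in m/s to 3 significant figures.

Stage wet mass = m₀ − payload = 294,000 − 5,110 = 288,890 kg.
Stage dry mass = ε × stage wet mass = 0.115 × 288,890 = 33,222.4 kg.
Burnout mass m_f = stage dry + payload = 33,222.4 + 5,110 = 38,332.4 kg.
v_e = Isp · g₀ = 298 × 9.8 = 2920.4 m/s.
By the Tsiolkovsky rocket equation, Δv = v_e · ln(294,000/38,332.4) = 2920.4 × ln(7.67) = 2920.4 × 2.0373 ≈ 5950 m/s.

Δv ≈ 5950 m/s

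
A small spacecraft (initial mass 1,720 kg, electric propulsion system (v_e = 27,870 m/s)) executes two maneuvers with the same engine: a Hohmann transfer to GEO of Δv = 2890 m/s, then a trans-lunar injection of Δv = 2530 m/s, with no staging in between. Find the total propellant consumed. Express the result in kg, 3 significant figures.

total propellant consumed ≈ 304 kg

After the first burn: m = 1720 × exp(−2890/27870.0) = 1720 × 0.90150 = 1,550.58 kg.
After the second burn: m = 1,550.58 × exp(−2530/27870.0) = 1,550.58 × 0.91322 = 1,416.02 kg.
Total propellant = m₀ − m_final = 1720 − 1,416.02 = 303.98 kg.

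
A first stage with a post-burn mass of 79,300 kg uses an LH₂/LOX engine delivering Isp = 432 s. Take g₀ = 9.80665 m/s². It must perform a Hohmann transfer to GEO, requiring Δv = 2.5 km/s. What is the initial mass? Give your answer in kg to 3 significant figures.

initial mass ≈ 143000 kg

v_e = Isp · g₀ = 432 × 9.80665 = 4236.5 m/s.
Using Δv = v_e ln(m₀/m_f): m₀/m_f = exp(Δv / v_e) = exp(2500 / 4236.5) = exp(0.5901) = 1.8042.
m₀ = m_f × 1.8042 = 79,300 × 1.8042 = 143,073 kg.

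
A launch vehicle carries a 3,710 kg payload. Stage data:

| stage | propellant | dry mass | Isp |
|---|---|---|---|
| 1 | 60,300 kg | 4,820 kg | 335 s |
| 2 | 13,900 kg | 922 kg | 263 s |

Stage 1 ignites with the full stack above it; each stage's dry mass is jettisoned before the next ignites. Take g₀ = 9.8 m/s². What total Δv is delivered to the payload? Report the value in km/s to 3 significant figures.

Δv ≈ 7.76 km/s

Ignition mass of stage 1 = 60,300+4,820 + 13,900+922 + 3,710 = 83,652 kg.
Stage 1: m₀ = 83,652 kg, m_f = 83,652 − 60,300 = 23,352 kg; Δv = 335×9.8×ln(3.582) = 3283.0×1.2760 ≈ 4189 m/s.
Stage 2: m₀ = 18,532 kg, m_f = 18,532 − 13,900 = 4,632 kg; Δv = 263×9.8×ln(4.001) = 2577.4×1.3865 ≈ 3574 m/s.
Total Δv = 4189 + 3574 = 7763 m/s.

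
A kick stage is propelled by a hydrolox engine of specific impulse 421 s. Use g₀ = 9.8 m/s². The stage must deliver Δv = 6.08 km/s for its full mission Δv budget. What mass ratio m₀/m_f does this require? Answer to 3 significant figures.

mass ratio ≈ 4.37

v_e = Isp · g₀ = 421 × 9.8 = 4125.8 m/s.
By the Tsiolkovsky rocket equation, m₀/m_f = exp(Δv / v_e) = exp(6080 / 4125.8) = exp(1.4737) = 4.3652.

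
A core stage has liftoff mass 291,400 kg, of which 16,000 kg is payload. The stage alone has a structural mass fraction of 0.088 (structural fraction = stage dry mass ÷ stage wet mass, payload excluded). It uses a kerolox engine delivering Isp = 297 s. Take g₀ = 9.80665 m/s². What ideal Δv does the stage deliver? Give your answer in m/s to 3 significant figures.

Stage wet mass = m₀ − payload = 291,400 − 16,000 = 275,400 kg.
Stage dry mass = ε × stage wet mass = 0.088 × 275,400 = 24,235.2 kg.
Burnout mass m_f = stage dry + payload = 24,235.2 + 16,000 = 40,235.2 kg.
v_e = Isp · g₀ = 297 × 9.80665 = 2912.6 m/s.
Using Δv = v_e ln(m₀/m_f): Δv = v_e · ln(291,400/40,235.2) = 2912.6 × ln(7.242) = 2912.6 × 1.9800 ≈ 5767 m/s.

Δv ≈ 5770 m/s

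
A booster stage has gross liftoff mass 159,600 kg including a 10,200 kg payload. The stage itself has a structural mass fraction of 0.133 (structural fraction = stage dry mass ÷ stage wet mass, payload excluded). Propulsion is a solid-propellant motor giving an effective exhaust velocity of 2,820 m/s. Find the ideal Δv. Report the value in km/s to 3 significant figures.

Stage wet mass = m₀ − payload = 159,600 − 10,200 = 149,400 kg.
Stage dry mass = ε × stage wet mass = 0.133 × 149,400 = 19,870.2 kg.
Burnout mass m_f = stage dry + payload = 19,870.2 + 10,200 = 30,070.2 kg.
Δv = v_e · ln(159,600/30,070.2) = 2820.0 × ln(5.308) = 2820.0 × 1.6691 ≈ 4707 m/s.

Δv ≈ 4.71 km/s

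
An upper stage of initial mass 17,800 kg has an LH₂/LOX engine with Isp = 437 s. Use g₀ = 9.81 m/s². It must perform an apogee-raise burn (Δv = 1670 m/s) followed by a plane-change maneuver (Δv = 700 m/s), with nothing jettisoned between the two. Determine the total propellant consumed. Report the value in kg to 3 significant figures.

total propellant consumed ≈ 7560 kg

v_e = Isp · g₀ = 437 × 9.81 = 4287.0 m/s.
After the first burn: m = 17800 × exp(−1670/4287.0) = 17800 × 0.67736 = 12,057 kg.
After the second burn: m = 12,057 × exp(−700/4287.0) = 12,057 × 0.84935 = 10,240.6 kg.
Total propellant = m₀ − m_final = 17800 − 10,240.6 = 7,559.4 kg.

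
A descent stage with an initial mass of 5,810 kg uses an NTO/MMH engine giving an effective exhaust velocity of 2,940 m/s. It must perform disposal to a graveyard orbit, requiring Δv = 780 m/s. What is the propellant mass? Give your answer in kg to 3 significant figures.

By the Tsiolkovsky rocket equation, m₀/m_f = exp(Δv / v_e) = exp(780 / 2940.0) = exp(0.2653) = 1.3038.
m_f = 5,810 / 1.3038 = 4,456.2 kg, so propellant = m₀ − m_f = 5,810 − 4,456.2 = 1,353.8 kg.

propellant mass ≈ 1350 kg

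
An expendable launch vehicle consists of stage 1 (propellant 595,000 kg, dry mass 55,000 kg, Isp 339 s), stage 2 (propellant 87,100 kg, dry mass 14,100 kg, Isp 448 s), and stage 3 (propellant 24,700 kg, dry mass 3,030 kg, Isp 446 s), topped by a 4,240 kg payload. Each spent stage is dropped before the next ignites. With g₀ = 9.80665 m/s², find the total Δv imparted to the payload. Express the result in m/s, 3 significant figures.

Ignition mass of stage 1 = 595,000+55,000 + 87,100+14,100 + 24,700+3,030 + 4,240 = 783,170 kg.
Stage 1: m₀ = 783,170 kg, m_f = 783,170 − 595,000 = 188,170 kg; Δv = 339×9.80665×ln(4.162) = 3324.5×1.4260 ≈ 4741 m/s.
Stage 2: m₀ = 133,170 kg, m_f = 133,170 − 87,100 = 46,070 kg; Δv = 448×9.80665×ln(2.891) = 4393.4×1.0615 ≈ 4663 m/s.
Stage 3: m₀ = 31,970 kg, m_f = 31,970 − 24,700 = 7,270 kg; Δv = 446×9.80665×ln(4.398) = 4373.8×1.4810 ≈ 6478 m/s.
Total Δv = 4741 + 4663 + 6478 = 15882 m/s.

Δv ≈ 15900 m/s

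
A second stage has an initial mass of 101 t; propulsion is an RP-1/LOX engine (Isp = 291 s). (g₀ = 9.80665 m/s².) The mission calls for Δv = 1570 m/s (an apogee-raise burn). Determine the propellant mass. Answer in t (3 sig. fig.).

v_e = Isp · g₀ = 291 × 9.80665 = 2853.7 m/s.
m₀/m_f = exp(Δv / v_e) = exp(1570 / 2853.7) = exp(0.5502) = 1.7335.
m_f = 101 / 1.7335 = 58.2636 t, so propellant = m₀ − m_f = 101 − 58.2636 = 42.7364 t.

propellant mass ≈ 42.7 t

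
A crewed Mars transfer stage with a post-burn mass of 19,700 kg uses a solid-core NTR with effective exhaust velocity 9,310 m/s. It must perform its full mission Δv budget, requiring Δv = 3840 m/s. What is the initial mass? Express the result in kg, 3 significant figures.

initial mass ≈ 29800 kg

By the Tsiolkovsky rocket equation, m₀/m_f = exp(Δv / v_e) = exp(3840 / 9310.0) = exp(0.4125) = 1.5105.
m₀ = m_f × 1.5105 = 19,700 × 1.5105 = 29,756.9 kg.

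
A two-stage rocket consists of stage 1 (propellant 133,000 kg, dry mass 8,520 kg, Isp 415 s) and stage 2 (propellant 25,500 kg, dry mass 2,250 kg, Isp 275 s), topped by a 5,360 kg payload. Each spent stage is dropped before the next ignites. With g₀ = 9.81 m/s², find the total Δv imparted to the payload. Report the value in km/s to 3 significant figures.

Δv ≈ 9.80 km/s

Ignition mass of stage 1 = 133,000+8,520 + 25,500+2,250 + 5,360 = 174,630 kg.
Stage 1: m₀ = 174,630 kg, m_f = 174,630 − 133,000 = 41,630 kg; Δv = 415×9.81×ln(4.195) = 4071.2×1.4338 ≈ 5837 m/s.
Stage 2: m₀ = 33,110 kg, m_f = 33,110 − 25,500 = 7,610 kg; Δv = 275×9.81×ln(4.351) = 2697.8×1.4704 ≈ 3967 m/s.
Total Δv = 5837 + 3967 = 9804 m/s.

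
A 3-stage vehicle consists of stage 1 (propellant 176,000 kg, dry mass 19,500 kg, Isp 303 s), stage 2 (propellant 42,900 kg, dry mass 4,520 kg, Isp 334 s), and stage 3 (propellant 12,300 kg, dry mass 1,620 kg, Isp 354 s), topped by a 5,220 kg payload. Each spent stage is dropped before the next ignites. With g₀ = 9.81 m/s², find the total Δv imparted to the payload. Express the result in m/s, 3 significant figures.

Ignition mass of stage 1 = 176,000+19,500 + 42,900+4,520 + 12,300+1,620 + 5,220 = 262,060 kg.
Stage 1: m₀ = 262,060 kg, m_f = 262,060 − 176,000 = 86,060 kg; Δv = 303×9.81×ln(3.045) = 2972.4×1.1135 ≈ 3310 m/s.
Stage 2: m₀ = 66,560 kg, m_f = 66,560 − 42,900 = 23,660 kg; Δv = 334×9.81×ln(2.813) = 3276.5×1.0343 ≈ 3389 m/s.
Stage 3: m₀ = 19,140 kg, m_f = 19,140 − 12,300 = 6,840 kg; Δv = 354×9.81×ln(2.798) = 3472.7×1.0290 ≈ 3573 m/s.
Total Δv = 3310 + 3389 + 3573 = 10272 m/s.

Δv ≈ 10300 m/s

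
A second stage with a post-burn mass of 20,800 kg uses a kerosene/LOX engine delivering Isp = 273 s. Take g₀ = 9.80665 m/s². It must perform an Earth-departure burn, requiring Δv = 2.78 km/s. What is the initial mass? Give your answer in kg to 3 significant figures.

initial mass ≈ 58800 kg

v_e = Isp · g₀ = 273 × 9.80665 = 2677.2 m/s.
Rocket equation: m₀/m_f = exp(Δv / v_e) = exp(2780 / 2677.2) = exp(1.0384) = 2.8247.
m₀ = m_f × 2.8247 = 20,800 × 2.8247 = 58,753.8 kg.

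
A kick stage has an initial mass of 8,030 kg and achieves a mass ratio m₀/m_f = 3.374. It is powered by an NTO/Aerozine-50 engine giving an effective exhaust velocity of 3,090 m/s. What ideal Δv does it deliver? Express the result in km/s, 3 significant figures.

By the Tsiolkovsky rocket equation, Δv = v_e · ln(3.374) = 3090.0 × 1.2161 ≈ 3757.7 m/s.

Δv ≈ 3.76 km/s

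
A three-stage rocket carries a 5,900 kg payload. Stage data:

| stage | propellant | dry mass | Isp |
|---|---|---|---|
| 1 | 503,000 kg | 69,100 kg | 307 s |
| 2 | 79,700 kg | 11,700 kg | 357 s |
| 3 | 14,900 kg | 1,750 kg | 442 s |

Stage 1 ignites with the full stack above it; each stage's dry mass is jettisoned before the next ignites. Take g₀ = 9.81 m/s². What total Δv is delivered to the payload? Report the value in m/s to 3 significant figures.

Ignition mass of stage 1 = 503,000+69,100 + 79,700+11,700 + 14,900+1,750 + 5,900 = 686,050 kg.
Stage 1: m₀ = 686,050 kg, m_f = 686,050 − 503,000 = 183,050 kg; Δv = 307×9.81×ln(3.748) = 3011.7×1.3212 ≈ 3979 m/s.
Stage 2: m₀ = 113,950 kg, m_f = 113,950 − 79,700 = 34,250 kg; Δv = 357×9.81×ln(3.327) = 3502.2×1.2021 ≈ 4210 m/s.
Stage 3: m₀ = 22,550 kg, m_f = 22,550 − 14,900 = 7,650 kg; Δv = 442×9.81×ln(2.948) = 4336.0×1.0810 ≈ 4687 m/s.
Total Δv = 3979 + 4210 + 4687 = 12876 m/s.

Δv ≈ 12900 m/s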